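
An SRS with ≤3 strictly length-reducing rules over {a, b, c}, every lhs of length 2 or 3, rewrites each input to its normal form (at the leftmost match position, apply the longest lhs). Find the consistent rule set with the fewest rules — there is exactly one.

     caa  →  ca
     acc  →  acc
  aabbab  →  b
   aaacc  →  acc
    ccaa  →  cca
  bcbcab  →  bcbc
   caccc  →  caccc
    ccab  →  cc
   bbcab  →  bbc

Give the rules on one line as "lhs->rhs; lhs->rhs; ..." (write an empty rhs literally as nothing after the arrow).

aa->a; ab->

  | caa => ca
  | acc
  | aabbab => abbab => bab => b
  | aaacc => aacc => acc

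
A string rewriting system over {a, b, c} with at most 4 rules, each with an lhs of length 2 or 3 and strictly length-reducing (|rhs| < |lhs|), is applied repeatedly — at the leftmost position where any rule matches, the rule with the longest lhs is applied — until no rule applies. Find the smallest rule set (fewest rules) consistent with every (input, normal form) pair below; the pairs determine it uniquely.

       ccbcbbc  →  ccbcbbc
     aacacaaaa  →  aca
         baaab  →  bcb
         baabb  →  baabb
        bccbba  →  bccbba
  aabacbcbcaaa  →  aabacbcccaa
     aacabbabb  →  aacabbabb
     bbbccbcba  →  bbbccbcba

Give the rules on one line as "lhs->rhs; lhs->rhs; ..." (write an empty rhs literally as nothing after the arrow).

aaa->c; acc->c; bca->cc

  | ccbcbbc
  | aacacaaaa => aacacca => aacca => aca
  | baaab => bcb
  | baabb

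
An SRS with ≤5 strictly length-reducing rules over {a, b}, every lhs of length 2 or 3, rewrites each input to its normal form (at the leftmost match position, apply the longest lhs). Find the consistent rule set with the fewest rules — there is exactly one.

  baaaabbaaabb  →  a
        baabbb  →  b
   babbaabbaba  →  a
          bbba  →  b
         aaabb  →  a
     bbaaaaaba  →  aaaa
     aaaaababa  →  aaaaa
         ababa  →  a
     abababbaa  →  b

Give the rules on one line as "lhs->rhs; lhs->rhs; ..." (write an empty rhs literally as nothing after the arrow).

  | baaaabbaaabb => baaabbaaabb => baabbaaabb => babbaaabb => abaaabb => aaabb => aab => a
  | baabbb => babbb => abb => b
  | babbaabbaba => abaabbaba => aabbaba => ababa => aba => a
  | bbba => b

ab->; ba->b; bab->a; bba->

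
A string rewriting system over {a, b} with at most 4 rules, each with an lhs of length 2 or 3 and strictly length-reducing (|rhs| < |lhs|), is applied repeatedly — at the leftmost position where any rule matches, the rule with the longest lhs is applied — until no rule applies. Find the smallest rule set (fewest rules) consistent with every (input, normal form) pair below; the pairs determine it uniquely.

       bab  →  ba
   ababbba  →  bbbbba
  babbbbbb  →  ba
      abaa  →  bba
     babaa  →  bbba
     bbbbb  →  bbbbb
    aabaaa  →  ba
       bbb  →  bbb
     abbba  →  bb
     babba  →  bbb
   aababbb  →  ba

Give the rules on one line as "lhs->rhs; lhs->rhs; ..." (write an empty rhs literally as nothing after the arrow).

  | bab => ba
  | ababbba => bbbbba
  | babbbbbb => babbbbb => babbbb => babbb => babb => bab => ba
  | abaa => bba

aa->; ab->a; aba->bb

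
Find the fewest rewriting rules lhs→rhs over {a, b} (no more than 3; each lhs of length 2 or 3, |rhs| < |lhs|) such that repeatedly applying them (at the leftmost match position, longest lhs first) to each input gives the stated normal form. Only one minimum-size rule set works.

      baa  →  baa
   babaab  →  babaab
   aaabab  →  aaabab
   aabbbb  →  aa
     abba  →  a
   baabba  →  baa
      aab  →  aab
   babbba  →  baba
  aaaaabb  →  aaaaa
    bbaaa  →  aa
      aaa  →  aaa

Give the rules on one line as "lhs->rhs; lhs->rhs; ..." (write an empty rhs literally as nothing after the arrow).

bb->; bba->

  | baa
  | babaab
  | aaabab
  | aabbbb => aabb => aa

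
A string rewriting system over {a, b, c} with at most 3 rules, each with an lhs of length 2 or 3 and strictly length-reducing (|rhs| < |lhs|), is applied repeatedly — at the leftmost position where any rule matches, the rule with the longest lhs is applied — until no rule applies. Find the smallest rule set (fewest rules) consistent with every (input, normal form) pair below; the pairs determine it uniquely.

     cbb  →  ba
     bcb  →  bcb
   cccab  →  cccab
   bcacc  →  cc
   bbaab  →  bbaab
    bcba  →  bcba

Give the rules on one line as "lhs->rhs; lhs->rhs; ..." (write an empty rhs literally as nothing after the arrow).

bca->; cbb->ba

  | cbb => ba
  | bcb
  | cccab
  | bcacc => cc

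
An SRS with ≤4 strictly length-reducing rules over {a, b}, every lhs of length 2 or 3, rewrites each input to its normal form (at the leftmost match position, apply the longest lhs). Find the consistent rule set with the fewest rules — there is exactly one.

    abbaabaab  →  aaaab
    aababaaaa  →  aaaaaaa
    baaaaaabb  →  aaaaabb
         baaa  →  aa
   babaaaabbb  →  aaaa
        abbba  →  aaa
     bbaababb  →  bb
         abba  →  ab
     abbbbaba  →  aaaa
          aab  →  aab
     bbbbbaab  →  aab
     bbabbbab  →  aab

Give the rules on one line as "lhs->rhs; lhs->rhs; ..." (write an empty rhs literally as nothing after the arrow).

aba->aa; ba->; bbb->a

  | abbaabaab => ababaab => aabaab => aaaab
  | aababaaaa => aaabaaaa => aaaaaaa
  | baaaaaabb => aaaaabb
  | baaa => aa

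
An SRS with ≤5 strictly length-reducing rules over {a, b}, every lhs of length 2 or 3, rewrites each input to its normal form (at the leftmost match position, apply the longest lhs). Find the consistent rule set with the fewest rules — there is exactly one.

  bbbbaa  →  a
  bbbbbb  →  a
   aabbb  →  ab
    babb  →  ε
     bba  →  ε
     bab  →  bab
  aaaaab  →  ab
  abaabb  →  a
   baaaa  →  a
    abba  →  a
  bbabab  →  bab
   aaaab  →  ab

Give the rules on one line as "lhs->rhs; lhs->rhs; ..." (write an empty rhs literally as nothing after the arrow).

  | bbbbaa => abbaa => aa => a
  | bbbbbb => abbbb => aabb => abb => aa => a
  | aabbb => abbb => aab => ab
  | babb => baa => ε

aa->a; baa->; bb->a; bba->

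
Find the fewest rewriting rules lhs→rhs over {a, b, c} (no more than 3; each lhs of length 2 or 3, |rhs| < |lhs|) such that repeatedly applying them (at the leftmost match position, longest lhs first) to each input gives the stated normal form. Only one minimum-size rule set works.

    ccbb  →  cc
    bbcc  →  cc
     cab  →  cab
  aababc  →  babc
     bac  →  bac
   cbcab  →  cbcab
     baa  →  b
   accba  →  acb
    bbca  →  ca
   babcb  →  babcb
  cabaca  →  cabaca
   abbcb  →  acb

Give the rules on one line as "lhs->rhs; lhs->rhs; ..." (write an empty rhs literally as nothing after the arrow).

  | ccbb => cc
  | bbcc => cc
  | cab
  | aababc => babc

aa->; bb->; cba->b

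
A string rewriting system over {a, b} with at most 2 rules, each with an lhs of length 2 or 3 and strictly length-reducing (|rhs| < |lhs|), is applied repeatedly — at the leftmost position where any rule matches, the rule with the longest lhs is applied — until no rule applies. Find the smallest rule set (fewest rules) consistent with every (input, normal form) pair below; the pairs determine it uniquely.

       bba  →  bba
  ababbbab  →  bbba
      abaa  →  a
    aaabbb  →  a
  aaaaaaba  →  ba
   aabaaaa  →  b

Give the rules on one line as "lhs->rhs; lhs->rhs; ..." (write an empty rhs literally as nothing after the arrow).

aa->; ab->a

  | bba
  | ababbbab => aabbbab => bbbab => bbba
  | abaa => aaa => a
  | aaabbb => abbb => abb => ab => a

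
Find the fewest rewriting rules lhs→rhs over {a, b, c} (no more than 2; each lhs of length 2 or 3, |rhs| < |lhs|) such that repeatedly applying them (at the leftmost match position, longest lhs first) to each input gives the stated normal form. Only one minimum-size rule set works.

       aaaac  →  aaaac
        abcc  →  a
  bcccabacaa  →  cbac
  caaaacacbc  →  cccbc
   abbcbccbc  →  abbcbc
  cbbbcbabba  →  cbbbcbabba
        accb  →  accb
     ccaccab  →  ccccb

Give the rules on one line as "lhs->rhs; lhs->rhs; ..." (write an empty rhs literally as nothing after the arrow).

bcc->; ca->c

  | aaaac
  | abcc => a
  | bcccabacaa => cabacaa => cbacaa => cbaca => cbac
  | caaaacacbc => caaacacbc => caacacbc => cacacbc => ccacbc => cccbc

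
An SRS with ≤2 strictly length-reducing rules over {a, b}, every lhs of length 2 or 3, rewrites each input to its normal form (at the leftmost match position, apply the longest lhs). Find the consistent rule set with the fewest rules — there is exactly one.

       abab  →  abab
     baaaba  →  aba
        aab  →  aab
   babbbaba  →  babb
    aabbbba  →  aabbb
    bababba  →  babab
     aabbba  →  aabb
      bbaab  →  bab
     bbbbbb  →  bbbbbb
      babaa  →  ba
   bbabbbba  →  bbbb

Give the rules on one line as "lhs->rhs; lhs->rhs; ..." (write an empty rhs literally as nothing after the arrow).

  | abab
  | baaaba => aba
  | aab
  | babbbaba => babbba => babb

baa->; bba->b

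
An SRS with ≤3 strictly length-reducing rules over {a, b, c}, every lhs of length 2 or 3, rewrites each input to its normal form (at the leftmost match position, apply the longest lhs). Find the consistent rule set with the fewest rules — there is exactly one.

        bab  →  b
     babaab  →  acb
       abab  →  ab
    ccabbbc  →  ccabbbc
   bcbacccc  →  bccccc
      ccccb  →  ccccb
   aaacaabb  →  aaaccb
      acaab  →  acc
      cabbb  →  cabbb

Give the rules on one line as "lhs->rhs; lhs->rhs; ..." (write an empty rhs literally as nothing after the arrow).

aab->c; ba->; baa->ac

  | bab => b
  | babaab => baab => acb
  | abab => ab
  | ccabbbc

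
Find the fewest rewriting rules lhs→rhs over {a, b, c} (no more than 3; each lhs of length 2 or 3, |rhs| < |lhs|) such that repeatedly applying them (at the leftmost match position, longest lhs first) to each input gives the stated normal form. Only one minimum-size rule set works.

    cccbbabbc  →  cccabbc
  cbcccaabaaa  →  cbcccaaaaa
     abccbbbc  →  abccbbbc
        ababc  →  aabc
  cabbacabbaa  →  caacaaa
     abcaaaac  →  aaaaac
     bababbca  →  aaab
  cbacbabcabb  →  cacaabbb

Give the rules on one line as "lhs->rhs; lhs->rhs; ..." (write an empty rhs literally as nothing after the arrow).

ba->a; bca->ab

  | cccbbabbc => cccbabbc => cccabbc
  | cbcccaabaaa => cbcccaaaaa
  | abccbbbc
  | ababc => aabc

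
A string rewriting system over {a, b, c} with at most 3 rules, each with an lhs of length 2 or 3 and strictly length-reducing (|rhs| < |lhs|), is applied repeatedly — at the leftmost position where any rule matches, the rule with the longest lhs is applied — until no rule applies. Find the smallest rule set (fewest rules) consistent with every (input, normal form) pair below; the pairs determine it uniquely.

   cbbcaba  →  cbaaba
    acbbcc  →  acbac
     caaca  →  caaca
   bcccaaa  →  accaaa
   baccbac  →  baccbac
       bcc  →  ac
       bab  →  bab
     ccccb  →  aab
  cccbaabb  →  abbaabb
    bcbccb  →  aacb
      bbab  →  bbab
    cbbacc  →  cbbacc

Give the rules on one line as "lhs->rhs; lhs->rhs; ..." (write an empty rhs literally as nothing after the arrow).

  | cbbcaba => cbaaba
  | acbbcc => acbac
  | caaca
  | bcccaaa => accaaa

bc->a; ccc->ab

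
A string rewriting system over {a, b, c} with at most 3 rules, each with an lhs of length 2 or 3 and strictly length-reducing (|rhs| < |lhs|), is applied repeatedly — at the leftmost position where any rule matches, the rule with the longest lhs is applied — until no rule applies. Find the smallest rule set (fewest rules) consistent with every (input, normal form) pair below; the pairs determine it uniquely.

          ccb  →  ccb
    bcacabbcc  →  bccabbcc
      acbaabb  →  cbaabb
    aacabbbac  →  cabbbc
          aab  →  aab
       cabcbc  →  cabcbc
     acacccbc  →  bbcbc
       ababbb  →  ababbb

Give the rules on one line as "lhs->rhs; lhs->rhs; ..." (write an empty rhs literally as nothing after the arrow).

  | ccb
  | bcacabbcc => bccabbcc
  | acbaabb => cbaabb
  | aacabbbac => acabbbac => cabbbac => cabbbc

ac->c; ccc->bb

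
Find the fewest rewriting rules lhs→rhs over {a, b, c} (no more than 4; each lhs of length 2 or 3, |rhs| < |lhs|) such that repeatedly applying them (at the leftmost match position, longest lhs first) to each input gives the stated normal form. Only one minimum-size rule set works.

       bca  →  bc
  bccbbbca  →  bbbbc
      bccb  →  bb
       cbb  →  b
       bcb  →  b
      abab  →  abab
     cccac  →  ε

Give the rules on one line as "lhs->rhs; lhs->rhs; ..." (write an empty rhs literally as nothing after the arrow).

ca->c; cb->; cc->

  | bca => bc
  | bccbbbca => bbbbca => bbbbc
  | bccb => bb
  | cbb => b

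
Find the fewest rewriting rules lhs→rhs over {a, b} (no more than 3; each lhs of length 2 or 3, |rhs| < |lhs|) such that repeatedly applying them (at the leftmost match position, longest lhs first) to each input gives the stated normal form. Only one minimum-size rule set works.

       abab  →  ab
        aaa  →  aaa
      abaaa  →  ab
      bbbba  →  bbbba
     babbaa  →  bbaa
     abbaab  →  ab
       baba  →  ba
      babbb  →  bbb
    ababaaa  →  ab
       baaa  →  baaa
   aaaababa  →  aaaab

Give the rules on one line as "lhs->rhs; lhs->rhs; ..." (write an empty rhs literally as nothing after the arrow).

  | abab => abb => ab
  | aaa
  | abaaa => abaa => aba => ab
  | bbbba

aba->ab; abb->ab; bab->b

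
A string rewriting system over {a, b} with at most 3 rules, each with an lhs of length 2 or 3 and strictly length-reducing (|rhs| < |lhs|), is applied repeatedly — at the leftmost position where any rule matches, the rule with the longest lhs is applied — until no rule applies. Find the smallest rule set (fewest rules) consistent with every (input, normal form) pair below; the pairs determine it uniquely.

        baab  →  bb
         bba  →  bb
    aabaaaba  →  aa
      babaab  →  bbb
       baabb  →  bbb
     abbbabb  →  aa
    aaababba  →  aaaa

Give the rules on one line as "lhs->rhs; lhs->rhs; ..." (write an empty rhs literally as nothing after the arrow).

aba->; abb->aa; ba->b

  | baab => bab => bb
  | bba => bb
  | aabaaaba => aaaba => aa
  | babaab => bbaab => bbab => bbb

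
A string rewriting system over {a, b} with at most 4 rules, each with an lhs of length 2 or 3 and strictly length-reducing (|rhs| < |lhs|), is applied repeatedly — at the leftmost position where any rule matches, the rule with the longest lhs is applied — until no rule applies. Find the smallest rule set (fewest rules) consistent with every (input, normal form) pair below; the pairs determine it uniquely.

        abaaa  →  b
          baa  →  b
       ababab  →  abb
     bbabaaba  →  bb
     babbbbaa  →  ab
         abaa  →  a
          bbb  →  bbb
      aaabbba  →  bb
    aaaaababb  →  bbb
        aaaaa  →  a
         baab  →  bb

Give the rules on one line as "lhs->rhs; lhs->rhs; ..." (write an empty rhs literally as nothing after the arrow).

aa->b; ba->a; bba->ab

  | abaaa => aaaa => baa => aa => b
  | baa => aa => b
  | ababab => aabab => bbab => abb
  | bbabaaba => abbaaba => aababa => bbaba => abba => aab => bb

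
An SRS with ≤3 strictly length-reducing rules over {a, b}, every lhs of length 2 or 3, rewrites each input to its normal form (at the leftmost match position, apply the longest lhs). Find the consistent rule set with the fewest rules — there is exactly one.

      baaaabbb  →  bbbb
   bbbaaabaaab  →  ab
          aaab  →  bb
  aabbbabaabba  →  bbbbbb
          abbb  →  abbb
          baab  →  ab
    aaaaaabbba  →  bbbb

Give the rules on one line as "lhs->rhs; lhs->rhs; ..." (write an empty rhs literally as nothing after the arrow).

aa->b; ba->b; baa->a

  | baaaabbb => aaabbb => babbb => bbbb
  | bbbaaabaaab => bbaabaaab => babaaab => bbaaab => baab => ab
  | aaab => bab => bb
  | aabbbabaabba => bbbbabaabba => bbbbbaabba => bbbbabba => bbbbbba => bbbbbb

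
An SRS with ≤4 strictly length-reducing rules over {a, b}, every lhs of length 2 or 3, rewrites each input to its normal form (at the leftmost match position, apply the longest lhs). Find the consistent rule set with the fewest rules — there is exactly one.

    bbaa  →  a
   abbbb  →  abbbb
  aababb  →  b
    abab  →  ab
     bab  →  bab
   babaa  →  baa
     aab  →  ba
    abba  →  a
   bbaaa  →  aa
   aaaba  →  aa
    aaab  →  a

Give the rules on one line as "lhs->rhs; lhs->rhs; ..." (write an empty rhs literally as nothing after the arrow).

  | bbaa => a
  | abbbb
  | aababb => baabb => bbab => b
  | abab => ab

aab->ba; aba->a; bba->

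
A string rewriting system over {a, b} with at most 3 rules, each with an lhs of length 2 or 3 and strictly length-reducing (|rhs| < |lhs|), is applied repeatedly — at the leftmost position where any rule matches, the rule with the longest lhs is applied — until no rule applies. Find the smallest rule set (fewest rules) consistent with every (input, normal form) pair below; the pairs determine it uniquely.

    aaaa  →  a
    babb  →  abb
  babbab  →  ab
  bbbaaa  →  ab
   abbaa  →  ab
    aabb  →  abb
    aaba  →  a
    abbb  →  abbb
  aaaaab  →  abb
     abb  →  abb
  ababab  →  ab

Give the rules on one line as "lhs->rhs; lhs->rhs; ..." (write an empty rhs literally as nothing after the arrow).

aa->a; aaa->ab; ba->a

  | aaaa => aba => aa => a
  | babb => abb
  | babbab => abbab => abab => aab => ab
  | bbbaaa => bbaaa => baaa => aaa => ab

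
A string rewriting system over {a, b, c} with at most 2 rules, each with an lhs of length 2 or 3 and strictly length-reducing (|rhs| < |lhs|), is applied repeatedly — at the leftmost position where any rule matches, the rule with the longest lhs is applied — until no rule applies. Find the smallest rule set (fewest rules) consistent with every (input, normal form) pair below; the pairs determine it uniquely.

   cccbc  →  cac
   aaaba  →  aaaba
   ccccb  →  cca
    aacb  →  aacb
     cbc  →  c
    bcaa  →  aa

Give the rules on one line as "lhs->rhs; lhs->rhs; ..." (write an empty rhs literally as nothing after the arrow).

bc->; ccb->a

  | cccbc => cac
  | aaaba
  | ccccb => cca
  | aacb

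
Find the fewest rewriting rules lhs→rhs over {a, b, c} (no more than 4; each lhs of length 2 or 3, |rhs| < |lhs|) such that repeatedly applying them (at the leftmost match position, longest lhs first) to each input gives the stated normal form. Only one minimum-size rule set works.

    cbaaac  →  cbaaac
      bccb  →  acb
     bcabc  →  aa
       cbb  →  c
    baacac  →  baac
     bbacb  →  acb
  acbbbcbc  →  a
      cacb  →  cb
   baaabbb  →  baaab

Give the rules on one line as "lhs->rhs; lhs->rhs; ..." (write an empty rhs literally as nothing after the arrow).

abc->a; bb->; bc->a; ca->

  | cbaaac
  | bccb => acb
  | bcabc => aabc => aa
  | cbb => c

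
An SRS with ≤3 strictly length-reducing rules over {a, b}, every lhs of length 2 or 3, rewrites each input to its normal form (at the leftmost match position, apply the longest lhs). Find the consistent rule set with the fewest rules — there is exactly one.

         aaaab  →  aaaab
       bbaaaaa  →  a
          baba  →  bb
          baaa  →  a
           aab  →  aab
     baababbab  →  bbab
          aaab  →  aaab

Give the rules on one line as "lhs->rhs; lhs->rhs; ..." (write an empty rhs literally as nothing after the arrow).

  | aaaab
  | bbaaaaa => baaa => a
  | baba => bb
  | baaa => a

aba->b; abb->b; baa->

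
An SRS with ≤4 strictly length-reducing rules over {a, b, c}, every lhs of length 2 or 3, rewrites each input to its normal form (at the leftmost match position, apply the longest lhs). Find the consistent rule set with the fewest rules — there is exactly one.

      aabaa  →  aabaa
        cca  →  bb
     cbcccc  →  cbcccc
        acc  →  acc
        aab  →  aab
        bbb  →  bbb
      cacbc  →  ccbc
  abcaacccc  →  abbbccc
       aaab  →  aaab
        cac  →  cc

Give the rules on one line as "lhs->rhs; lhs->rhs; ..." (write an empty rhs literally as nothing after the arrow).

aac->ca; cac->cc; cca->bb

  | aabaa
  | cca => bb
  | cbcccc
  | acc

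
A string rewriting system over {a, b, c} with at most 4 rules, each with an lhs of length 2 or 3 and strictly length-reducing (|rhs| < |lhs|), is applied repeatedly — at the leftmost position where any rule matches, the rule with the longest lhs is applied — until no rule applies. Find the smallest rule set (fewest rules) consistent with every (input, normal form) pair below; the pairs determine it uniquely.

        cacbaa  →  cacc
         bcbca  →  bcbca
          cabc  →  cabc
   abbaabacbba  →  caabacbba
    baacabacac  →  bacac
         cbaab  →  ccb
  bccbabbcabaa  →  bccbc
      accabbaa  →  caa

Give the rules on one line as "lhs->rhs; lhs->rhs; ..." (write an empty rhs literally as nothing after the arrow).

abb->c; baa->c; cca->

  | cacbaa => cacc
  | bcbca
  | cabc
  | abbaabacbba => caabacbba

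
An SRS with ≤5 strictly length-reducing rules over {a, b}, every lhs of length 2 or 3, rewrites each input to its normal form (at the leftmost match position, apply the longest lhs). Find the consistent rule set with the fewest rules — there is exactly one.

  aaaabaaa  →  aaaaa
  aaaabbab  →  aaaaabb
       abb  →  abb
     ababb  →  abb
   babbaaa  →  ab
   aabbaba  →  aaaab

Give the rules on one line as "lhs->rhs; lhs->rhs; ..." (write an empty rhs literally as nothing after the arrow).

  | aaaabaaa => aaaaba => aaaaa
  | aaaabbab => aaaaabb
  | abb
  | ababb => abb

ba->a; baa->b; bab->b; bba->ab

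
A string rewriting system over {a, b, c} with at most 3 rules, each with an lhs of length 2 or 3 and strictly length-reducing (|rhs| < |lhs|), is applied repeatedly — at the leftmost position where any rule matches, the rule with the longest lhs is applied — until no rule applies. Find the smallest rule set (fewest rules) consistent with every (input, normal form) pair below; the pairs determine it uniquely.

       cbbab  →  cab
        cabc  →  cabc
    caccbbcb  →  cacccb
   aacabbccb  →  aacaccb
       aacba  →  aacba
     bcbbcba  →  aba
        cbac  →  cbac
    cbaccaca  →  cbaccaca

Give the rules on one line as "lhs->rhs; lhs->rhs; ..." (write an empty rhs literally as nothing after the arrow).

  | cbbab => cab
  | cabc
  | caccbbcb => cacccb
  | aacabbccb => aacaccb

bb->; bcc->a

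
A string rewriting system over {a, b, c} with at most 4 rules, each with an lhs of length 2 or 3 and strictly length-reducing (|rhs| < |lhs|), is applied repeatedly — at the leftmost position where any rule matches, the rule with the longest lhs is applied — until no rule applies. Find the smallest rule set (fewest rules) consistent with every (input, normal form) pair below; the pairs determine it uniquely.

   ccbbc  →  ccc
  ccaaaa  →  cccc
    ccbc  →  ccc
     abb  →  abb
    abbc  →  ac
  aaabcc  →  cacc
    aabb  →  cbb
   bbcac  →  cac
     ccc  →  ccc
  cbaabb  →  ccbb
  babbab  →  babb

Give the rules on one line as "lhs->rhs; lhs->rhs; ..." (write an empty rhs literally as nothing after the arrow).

  | ccbbc => ccbc => ccc
  | ccaaaa => cccaa => cccc
  | ccbc => ccc
  | abb

aa->c; bba->b; bc->c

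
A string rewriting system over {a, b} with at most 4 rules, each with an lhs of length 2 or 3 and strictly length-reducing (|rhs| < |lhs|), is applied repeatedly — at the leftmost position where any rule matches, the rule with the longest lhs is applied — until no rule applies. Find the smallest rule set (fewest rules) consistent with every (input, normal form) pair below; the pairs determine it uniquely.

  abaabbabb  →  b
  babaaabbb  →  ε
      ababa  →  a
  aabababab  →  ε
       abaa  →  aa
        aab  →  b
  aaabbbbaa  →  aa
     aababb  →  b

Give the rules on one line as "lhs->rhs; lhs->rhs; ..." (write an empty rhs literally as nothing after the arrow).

  | abaabbabb => aabbabb => bbabb => abb => b
  | babaaabbb => abaaabbb => aaabbb => abbb => bb => ε
  | ababa => aba => a
  | aabababab => bababab => ababab => abab => ab => ε

aab->b; ab->; ba->a; bb->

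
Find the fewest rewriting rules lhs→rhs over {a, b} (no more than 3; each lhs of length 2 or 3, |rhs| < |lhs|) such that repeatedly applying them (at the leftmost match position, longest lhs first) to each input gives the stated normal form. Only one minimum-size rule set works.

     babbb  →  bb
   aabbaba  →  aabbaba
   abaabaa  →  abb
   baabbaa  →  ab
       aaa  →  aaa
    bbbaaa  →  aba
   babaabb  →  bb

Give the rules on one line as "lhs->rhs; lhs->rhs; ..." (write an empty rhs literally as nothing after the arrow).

baa->b; bbb->ab

  | babbb => baab => bb
  | aabbaba
  | abaabaa => abbaa => abb
  | baabbaa => bbbaa => abaa => ab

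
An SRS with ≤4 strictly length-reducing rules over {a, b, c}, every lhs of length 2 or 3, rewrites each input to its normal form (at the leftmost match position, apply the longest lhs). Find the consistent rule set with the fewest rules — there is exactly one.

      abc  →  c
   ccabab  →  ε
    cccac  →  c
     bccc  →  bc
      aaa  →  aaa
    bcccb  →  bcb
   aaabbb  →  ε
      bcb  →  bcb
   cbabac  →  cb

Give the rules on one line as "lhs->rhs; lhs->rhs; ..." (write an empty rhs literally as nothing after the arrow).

  | abc => c
  | ccabab => abab => ab => ε
  | cccac => cac => c
  | bccc => bc

ab->; ac->; cc->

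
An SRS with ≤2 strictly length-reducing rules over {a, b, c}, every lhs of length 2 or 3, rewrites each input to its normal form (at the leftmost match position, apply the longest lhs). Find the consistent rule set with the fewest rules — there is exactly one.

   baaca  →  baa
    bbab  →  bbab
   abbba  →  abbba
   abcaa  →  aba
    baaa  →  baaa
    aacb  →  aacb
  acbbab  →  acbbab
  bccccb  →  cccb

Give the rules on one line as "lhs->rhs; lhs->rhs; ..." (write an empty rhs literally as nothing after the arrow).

  | baaca => baa
  | bbab
  | abbba
  | abcaa => aba

bcc->c; ca->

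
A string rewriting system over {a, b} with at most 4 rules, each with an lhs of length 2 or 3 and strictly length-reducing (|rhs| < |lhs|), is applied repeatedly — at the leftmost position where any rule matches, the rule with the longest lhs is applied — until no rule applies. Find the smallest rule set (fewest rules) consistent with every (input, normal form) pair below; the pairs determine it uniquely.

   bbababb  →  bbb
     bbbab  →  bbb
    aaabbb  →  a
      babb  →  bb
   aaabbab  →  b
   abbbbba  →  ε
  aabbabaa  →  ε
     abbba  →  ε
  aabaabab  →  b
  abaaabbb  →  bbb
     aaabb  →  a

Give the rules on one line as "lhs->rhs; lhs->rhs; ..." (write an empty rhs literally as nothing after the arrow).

aa->; ab->a; ba->

  | bbababb => bbabb => bbb
  | bbbab => bbb
  | aaabbb => abbb => abb => ab => a
  | babb => bb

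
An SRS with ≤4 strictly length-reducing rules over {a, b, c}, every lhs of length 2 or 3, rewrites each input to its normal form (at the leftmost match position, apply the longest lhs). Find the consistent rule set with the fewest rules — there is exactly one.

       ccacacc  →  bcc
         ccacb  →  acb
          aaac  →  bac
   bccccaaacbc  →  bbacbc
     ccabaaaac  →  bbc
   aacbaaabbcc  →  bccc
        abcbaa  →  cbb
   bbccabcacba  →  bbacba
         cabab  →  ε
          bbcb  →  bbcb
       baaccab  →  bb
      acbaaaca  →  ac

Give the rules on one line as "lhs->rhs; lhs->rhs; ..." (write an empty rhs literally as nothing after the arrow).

aa->b; ab->; bbb->; ca->a

  | ccacacc => cacacc => acacc => aacc => bcc
  | ccacb => cacb => acb
  | aaac => bac
  | bccccaaacbc => bcccaaacbc => bccaaacbc => bcaaacbc => baaacbc => bbacbc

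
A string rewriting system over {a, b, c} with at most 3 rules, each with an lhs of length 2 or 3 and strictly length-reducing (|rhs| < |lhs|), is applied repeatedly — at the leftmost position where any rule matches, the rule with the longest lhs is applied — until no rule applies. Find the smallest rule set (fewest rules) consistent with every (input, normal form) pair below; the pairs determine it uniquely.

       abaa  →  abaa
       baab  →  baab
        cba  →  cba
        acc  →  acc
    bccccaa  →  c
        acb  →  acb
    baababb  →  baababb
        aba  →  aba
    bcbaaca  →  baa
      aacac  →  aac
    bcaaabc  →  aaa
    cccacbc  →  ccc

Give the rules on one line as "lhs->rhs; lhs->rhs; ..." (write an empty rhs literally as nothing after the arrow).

  | abaa
  | baab
  | cba
  | acc

bc->; ca->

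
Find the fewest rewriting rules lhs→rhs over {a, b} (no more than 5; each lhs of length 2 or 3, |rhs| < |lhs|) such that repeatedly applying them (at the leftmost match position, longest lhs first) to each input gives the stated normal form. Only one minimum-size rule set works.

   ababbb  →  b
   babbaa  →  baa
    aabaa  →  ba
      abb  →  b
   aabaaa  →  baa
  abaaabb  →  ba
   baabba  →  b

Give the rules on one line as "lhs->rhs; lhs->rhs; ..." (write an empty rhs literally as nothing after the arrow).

  | ababbb => bbbbb => bbbb => bbb => bb => b
  | babbaa => bbaa => baa
  | aabaa => abba => ba
  | abb => b

ab->a; aba->bb; abb->b; bb->b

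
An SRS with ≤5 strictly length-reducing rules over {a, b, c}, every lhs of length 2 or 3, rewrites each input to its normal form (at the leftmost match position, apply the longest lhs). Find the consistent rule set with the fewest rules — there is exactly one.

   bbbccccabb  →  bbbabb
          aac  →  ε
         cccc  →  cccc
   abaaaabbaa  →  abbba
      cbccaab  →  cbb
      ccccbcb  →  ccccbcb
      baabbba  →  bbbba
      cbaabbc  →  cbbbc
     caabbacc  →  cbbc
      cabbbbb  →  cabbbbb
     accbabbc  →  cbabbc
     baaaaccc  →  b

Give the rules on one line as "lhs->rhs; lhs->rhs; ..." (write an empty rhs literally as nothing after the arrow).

  | bbbccccabb => bbbccabb => bbbabb
  | aac => ac => ε
  | cccc
  | abaaaabbaa => abaaabbaa => abaabbaa => abbbaa => abbba

aa->a; aab->b; ac->; bcc->b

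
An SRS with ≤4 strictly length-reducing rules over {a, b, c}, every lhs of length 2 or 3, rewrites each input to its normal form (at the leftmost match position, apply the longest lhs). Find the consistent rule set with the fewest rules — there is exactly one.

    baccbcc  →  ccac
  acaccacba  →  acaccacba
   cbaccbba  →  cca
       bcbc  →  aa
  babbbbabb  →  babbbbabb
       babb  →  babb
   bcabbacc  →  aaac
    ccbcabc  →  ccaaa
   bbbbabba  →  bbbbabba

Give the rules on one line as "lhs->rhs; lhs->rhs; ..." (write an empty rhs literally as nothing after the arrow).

  | baccbcc => ccbcc => ccac
  | acaccacba
  | cbaccbba => cccbba => cca
  | bcbc => abc => aa

bac->c; bc->a; cbb->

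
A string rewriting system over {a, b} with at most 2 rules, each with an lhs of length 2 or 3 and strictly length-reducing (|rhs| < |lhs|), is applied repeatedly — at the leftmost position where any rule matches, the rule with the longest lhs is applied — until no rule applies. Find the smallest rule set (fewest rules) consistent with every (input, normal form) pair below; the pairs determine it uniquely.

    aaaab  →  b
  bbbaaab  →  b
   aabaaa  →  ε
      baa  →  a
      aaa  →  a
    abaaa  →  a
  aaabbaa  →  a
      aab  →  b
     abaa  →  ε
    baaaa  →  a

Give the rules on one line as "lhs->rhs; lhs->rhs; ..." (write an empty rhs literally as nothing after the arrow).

  | aaaab => aab => b
  | bbbaaab => bbaab => bab => b
  | aabaaa => baaa => aa => ε
  | baa => a

aa->; ba->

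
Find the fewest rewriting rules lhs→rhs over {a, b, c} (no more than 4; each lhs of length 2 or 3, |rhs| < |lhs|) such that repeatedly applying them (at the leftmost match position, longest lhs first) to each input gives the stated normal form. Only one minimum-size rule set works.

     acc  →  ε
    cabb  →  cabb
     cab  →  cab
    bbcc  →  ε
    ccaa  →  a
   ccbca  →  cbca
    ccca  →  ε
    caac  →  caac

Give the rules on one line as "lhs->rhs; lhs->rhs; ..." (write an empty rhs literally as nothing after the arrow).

acc->; bbc->ac; cc->c; cca->

  | acc => ε
  | cabb
  | cab
  | bbcc => acc => ε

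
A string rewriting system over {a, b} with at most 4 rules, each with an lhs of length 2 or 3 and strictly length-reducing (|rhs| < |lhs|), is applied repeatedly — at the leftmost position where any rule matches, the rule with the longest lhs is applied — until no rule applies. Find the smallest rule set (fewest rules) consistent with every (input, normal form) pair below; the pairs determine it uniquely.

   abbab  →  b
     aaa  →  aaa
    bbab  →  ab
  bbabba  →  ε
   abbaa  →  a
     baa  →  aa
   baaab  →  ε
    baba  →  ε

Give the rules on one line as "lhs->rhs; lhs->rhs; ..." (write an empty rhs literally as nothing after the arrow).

  | abbab => abab => b
  | aaa
  | bbab => bab => ab
  | bbabba => babba => abba => aba => ε

aab->ba; aba->; ba->a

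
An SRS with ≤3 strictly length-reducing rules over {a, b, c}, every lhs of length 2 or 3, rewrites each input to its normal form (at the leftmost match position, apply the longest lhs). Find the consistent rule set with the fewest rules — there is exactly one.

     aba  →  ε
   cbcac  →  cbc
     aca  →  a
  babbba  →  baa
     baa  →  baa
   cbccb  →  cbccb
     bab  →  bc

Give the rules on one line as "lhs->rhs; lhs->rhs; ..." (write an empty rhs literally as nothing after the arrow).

  | aba => ca => ε
  | cbcac => cbc
  | aca => a
  | babbba => bcbba => baa

ab->c; ca->; cbb->a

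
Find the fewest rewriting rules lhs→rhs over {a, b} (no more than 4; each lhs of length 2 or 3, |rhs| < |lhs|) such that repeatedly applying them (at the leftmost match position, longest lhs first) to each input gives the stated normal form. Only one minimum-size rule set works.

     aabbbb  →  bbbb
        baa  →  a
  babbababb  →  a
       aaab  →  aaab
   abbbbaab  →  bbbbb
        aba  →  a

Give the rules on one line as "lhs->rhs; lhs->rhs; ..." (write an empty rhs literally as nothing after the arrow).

abb->bb; ba->; bab->ba; bba->bb

  | aabbbb => abbbb => bbbb
  | baa => a
  | babbababb => babababb => baababb => ababb => abab => aba => a
  | aaab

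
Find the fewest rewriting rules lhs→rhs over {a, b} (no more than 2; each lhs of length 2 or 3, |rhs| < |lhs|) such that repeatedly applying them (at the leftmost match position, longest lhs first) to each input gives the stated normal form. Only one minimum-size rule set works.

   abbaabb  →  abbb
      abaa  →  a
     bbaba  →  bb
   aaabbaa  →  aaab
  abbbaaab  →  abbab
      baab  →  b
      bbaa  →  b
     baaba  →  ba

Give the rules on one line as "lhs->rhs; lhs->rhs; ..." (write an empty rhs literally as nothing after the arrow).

  | abbaabb => abbb
  | abaa => a
  | bbaba => bb
  | aaabbaa => aaab

aba->; baa->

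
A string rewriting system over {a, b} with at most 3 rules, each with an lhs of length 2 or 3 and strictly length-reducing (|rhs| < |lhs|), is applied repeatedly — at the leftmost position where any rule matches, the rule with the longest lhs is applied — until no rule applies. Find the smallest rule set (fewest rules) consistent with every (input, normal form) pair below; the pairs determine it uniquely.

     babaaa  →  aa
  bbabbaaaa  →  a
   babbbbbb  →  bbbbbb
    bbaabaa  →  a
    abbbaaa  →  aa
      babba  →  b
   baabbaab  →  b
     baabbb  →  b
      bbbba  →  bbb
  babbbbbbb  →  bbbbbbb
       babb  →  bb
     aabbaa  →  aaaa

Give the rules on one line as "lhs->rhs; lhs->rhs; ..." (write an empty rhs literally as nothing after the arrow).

ab->b; abb->a; ba->

  | babaaa => baaa => aa
  | bbabbaaaa => bbbaaaa => bbaaa => baa => a
  | babbbbbb => bbbbbb
  | bbaabaa => babaa => baa => a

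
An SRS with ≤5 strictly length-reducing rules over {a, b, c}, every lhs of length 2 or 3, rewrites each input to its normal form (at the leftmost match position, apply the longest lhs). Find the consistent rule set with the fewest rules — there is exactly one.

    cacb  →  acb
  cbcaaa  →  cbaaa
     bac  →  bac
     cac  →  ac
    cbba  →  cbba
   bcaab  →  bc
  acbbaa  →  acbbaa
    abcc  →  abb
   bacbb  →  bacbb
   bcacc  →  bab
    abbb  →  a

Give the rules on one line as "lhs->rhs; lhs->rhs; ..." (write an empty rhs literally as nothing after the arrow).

aab->c; bbb->; ca->a; cc->b

  | cacb => acb
  | cbcaaa => cbaaa
  | bac
  | cac => ac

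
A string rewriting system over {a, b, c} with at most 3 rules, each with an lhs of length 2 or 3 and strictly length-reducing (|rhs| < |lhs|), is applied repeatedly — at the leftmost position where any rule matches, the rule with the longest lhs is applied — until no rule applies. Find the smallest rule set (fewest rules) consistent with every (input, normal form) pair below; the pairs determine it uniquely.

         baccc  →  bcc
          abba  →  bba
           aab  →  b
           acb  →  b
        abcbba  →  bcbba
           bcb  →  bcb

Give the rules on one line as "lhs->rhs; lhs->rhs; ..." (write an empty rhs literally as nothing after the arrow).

  | baccc => bcc
  | abba => bba
  | aab => ab => b
  | acb => b

ab->b; ac->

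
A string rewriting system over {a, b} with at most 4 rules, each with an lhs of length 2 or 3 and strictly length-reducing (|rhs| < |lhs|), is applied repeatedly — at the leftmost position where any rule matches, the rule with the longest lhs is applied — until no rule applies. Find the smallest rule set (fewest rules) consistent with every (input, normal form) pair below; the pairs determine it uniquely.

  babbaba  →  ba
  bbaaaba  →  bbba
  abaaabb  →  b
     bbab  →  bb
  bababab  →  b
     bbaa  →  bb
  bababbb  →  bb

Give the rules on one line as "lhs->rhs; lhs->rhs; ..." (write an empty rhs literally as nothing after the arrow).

  | babbaba => baba => ba
  | bbaaaba => bbbaba => bbba
  | abaaabb => aaabb => babb => b
  | bbab => bb

aa->; aaa->ba; ab->; abb->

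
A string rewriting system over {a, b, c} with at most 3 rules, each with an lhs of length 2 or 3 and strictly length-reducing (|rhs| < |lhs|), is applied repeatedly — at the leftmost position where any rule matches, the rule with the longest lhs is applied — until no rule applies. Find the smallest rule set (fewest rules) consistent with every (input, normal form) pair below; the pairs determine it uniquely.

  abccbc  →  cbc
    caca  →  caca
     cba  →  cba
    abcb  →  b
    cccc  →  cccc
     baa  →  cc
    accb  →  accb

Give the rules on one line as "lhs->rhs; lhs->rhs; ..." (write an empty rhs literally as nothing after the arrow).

  | abccbc => cbc
  | caca
  | cba
  | abcb => b

abc->; baa->cc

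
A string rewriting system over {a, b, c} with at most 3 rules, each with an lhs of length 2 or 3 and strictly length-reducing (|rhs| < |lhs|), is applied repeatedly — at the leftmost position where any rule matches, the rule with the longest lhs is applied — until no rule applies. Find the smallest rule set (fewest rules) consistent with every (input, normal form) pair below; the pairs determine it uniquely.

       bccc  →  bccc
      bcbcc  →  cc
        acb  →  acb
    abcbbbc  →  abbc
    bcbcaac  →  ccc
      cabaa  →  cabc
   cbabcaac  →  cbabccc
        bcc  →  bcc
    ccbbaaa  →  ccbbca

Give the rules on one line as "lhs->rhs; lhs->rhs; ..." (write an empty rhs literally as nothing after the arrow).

aa->c; bcb->

  | bccc
  | bcbcc => cc
  | acb
  | abcbbbc => abbc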